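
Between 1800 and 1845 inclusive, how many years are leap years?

11

Years divisible by 4 in [1800, 1845]: 1800, 1804, 1808, 1812, 1816, 1820, 1824, 1828, 1832, 1836, 1840, 1844.
Of these, 1800 is divisible by 100 but not 400, so not leap.
Leap years: 12 − 1 = 11.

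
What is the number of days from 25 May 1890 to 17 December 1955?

Day-of-year of May 25, 1890: 145.
Day-of-year of December 17, 1955: 351.
1890 has 365 days, so 365 − 145 = 220 days remain in 1890.
Full years 1891–1954: 49 common + 15 leap = 49×365 + 15×366 = 23375 days.
Total: 220 + 23375 + 351 = 23946 days.

23946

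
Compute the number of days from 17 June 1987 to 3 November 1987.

139

June 1987: 30 − 17 = 13 days remain.
Then July (31), August (31), September (30), October (31): 31 + 31 + 30 + 31 = 123 days.
November 1–3, 1987: 3 days.
Total: 13 + 123 + 3 = 139 days.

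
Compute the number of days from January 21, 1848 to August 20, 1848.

January 1848: 31 − 21 = 10 days remain.
Then February 1848 (29), March (31), April (30), May (31), June (30), July (31): 29 + 31 + 30 + 31 + 30 + 31 = 182 days.
August 1–20, 1848: 20 days.
Total: 10 + 182 + 20 = 212 days.

212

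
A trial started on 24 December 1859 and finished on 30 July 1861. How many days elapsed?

December 24, 1859 → December 24, 1860: 366 days (1860 is a leap year).
December 1860: 31 − 24 = 7 days remain.
Then January (31), February 1861 (28), March (31), April (30), May (31), June (30): 31 + 28 + 31 + 30 + 31 + 30 = 181 days.
July 1–30, 1861: 30 days.
Residual: 218 days.
Total: 584 days.

584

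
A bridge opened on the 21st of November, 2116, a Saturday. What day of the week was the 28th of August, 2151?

Day-of-year of November 21, 2116: 326.
Day-of-year of August 28, 2151: 240.
2116 has 366 days, so 366 − 326 = 40 days remain in 2116.
Full years 2117–2150: 26 common + 8 leap = 26×365 + 8×366 = 12418 days.
Total: 40 + 12418 + 240 = 12698 days.
12698 is a multiple of 7, so the 28th of August, 2151 falls on the same weekday: Saturday.

Saturday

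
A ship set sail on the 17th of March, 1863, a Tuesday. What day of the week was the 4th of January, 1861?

Count forward from the earlier date (January 4, 1861) to the later (March 17, 1863):
Day-of-year of January 4, 1861: 4.
Day-of-year of March 17, 1863: 76.
1861 has 365 days, so 365 − 4 = 361 days remain in 1861.
Full years: 1862: 365. Sum = 365.
Total: 361 + 365 + 76 = 802 days.
802 mod 7 = 4, so 4 days before Tuesday is Friday.

Friday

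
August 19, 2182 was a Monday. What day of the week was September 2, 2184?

Thursday

Day-of-year of August 19, 2182: 231.
Day-of-year of September 2, 2184: 246.
2182 has 365 days, so 365 − 231 = 134 days remain in 2182.
Full years: 2183: 365. Sum = 365.
Total: 134 + 365 + 246 = 745 days.
745 mod 7 = 3, so 3 days after Monday is Thursday.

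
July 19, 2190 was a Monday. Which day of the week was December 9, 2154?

Monday

Count forward from the earlier date (December 9, 2154) to the later (July 19, 2190):
From December 9, 2154 to December 9, 2189: 35 years, of which 9 contain a Feb 29 — 26×365 + 9×366 = 12784 days.
December 2189: 31 − 9 = 22 days remain.
Then January (31), February 2190 (28), March (31), April (30), May (31), June (30): 31 + 28 + 31 + 30 + 31 + 30 = 181 days.
July 1–19, 2190: 19 days.
Residual: 222 days.
Total: 13006 days.
13006 is a multiple of 7, so December 9, 2154 falls on the same weekday: Monday.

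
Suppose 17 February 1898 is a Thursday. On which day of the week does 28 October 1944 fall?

Day-of-year of February 17, 1898: 48.
Day-of-year of October 28, 1944: 302.
1898 has 365 days, so 365 − 48 = 317 days remain in 1898.
Full years 1899–1943: 35 common + 10 leap = 35×365 + 10×366 = 16435 days.
Total: 317 + 16435 + 302 = 17054 days.
17054 mod 7 = 2, so 2 days after Thursday is Saturday.

Saturday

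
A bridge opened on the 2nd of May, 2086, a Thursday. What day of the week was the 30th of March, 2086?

Count forward from the earlier date (March 30, 2086) to the later (May 2, 2086):
March 2086: 31 − 30 = 1 day remains.
Then April (30): 30 days.
May 1–2, 2086: 2 days.
Total: 1 + 30 + 2 = 33 days.
33 mod 7 = 5, so 5 days before Thursday is Saturday.

Saturday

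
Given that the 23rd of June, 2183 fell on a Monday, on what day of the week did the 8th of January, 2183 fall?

Count forward from the earlier date (January 8, 2183) to the later (June 23, 2183):
January 2183: 31 − 8 = 23 days remain.
Then February 2183 (28), March (31), April (30), May (31): 28 + 31 + 30 + 31 = 120 days.
June 1–23, 2183: 23 days.
Total: 23 + 120 + 23 = 166 days.
166 mod 7 = 5, so 5 days before Monday is Wednesday.

Wednesday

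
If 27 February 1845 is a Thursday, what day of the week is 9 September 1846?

Wednesday

February 27, 1845 → February 27, 1846: 365 days.
February 1846: 28 − 27 = 1 day remains (1846 is not a leap year, so February has 28 days).
Then March (31), April (30), May (31), June (30), July (31), August (31): 31 + 30 + 31 + 30 + 31 + 31 = 184 days.
September 1–9, 1846: 9 days.
Residual: 194 days.
Total: 559 days.
559 mod 7 = 6, so 6 days after Thursday is Wednesday.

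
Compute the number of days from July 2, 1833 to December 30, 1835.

Day-of-year of July 2, 1833: 183.
Day-of-year of December 30, 1835: 364.
1833 has 365 days, so 365 − 183 = 182 days remain in 1833.
Full years: 1834: 365. Sum = 365.
Total: 182 + 365 + 364 = 911 days.

911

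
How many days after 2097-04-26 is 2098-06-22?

April 26, 2097 → April 26, 2098: 365 days.
April 2098: 30 − 26 = 4 days remain.
Then May (31): 31 days.
June 1–22, 2098: 22 days.
Residual: 57 days.
Total: 422 days.

422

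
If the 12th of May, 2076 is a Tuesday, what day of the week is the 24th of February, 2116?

From May 12, 2076 to May 12, 2115: 39 years, of which 8 contain a Feb 29 — 31×365 + 8×366 = 14243 days.
(2100 is not a leap year (divisible by 100 but not 400).)
May 2115: 31 − 12 = 19 days remain.
Then June (30), July (31), August (31), September (30), October (31), November (30), December (31), January (31): 30 + 31 + 31 + 30 + 31 + 30 + 31 + 31 = 245 days.
February 1–24, 2116: 24 days (2116 is a leap year).
Residual: 288 days.
Total: 14531 days.
14531 mod 7 = 6, so 6 days after Tuesday is Monday.

Monday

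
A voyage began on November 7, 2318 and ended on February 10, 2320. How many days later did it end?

Day-of-year of November 7, 2318: 311.
Day-of-year of February 10, 2320: 41.
2318 has 365 days, so 365 − 311 = 54 days remain in 2318.
Full years: 2319: 365. Sum = 365.
Total: 54 + 365 + 41 = 460 days.

460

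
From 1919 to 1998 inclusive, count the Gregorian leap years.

20

Years divisible by 4: 1920, 1924, …, 1996 — 20 in all.
No century exceptions apply. Count: 20.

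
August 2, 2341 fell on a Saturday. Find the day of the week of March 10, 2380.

Day-of-year of August 2, 2341: 214.
Day-of-year of March 10, 2380: 70.
2341 has 365 days, so 365 − 214 = 151 days remain in 2341.
Full years 2342–2379: 29 common + 9 leap = 29×365 + 9×366 = 13879 days.
Total: 151 + 13879 + 70 = 14100 days.
14100 mod 7 = 2, so 2 days after Saturday is Monday.

Monday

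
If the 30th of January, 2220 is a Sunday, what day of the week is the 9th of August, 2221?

Thursday

January 2220: 31 − 30 = 1 day remains.
Then 18 full months totalling 547 days.
August 1–9, 2221: 9 days.
Total: 1 + 547 + 9 = 557 days.
557 mod 7 = 4, so 4 days after Sunday is Thursday.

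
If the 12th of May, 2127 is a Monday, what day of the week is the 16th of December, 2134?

Thursday

From May 12, 2127 to May 12, 2134: 7 years, of which 2 contain a Feb 29 — 5×365 + 2×366 = 2557 days.
May 2134: 31 − 12 = 19 days remain.
Then June (30), July (31), August (31), September (30), October (31), November (30): 30 + 31 + 31 + 30 + 31 + 30 = 183 days.
December 1–16, 2134: 16 days.
Residual: 218 days.
Total: 2775 days.
2775 mod 7 = 3, so 3 days after Monday is Thursday.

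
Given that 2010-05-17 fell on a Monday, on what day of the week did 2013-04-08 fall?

May 17, 2010 → May 17, 2011: 365 days.
May 17, 2011 → May 17, 2012: 366 days (2012 is a leap year).
May 2012: 31 − 17 = 14 days remain.
Then 10 full months totalling 304 days.
April 1–8, 2013: 8 days.
Residual: 326 days.
Total: 1057 days.
1057 is a multiple of 7, so 2013-04-08 falls on the same weekday: Monday.

Monday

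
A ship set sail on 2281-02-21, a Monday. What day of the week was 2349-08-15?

Day-of-year of February 21, 2281: 52.
Day-of-year of August 15, 2349: 227.
2281 has 365 days, so 365 − 52 = 313 days remain in 2281.
Full years 2282–2348: 51 common + 16 leap = 51×365 + 16×366 = 24471 days.
Total: 313 + 24471 + 227 = 25011 days.
25011 is a multiple of 7, so 2349-08-15 falls on the same weekday: Monday.

Monday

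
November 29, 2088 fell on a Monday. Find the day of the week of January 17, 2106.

From November 29, 2088 to November 29, 2105: 17 years, of which 3 contain a Feb 29 — 14×365 + 3×366 = 6208 days.
(2100 is not a leap year (divisible by 100 but not 400).)
November 2105: 30 − 29 = 1 day remains.
Then December (31): 31 days.
January 1–17, 2106: 17 days.
Residual: 49 days.
Total: 6257 days.
6257 mod 7 = 6, so 6 days after Monday is Sunday.

Sunday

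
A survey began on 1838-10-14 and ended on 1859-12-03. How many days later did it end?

Day-of-year of October 14, 1838: 287.
Day-of-year of December 3, 1859: 337.
1838 has 365 days, so 365 − 287 = 78 days remain in 1838.
Full years 1839–1858: 15 common + 5 leap = 15×365 + 5×366 = 7305 days.
Total: 78 + 7305 + 337 = 7720 days.

7720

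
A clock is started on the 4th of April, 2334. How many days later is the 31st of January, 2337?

April 4, 2334 → April 4, 2335: 365 days.
April 4, 2335 → April 4, 2336: 366 days (2336 is a leap year).
April 2336: 30 − 4 = 26 days remain.
Then May (31), June (30), July (31), August (31), September (30), October (31), November (30), December (31): 31 + 30 + 31 + 31 + 30 + 31 + 30 + 31 = 245 days.
January 1–31, 2337: 31 days.
Residual: 302 days.
Total: 1033 days.

1033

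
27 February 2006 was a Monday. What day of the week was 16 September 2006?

Saturday

February 2006: 28 − 27 = 1 day remains (2006 is not a leap year, so February has 28 days).
Then March (31), April (30), May (31), June (30), July (31), August (31): 31 + 30 + 31 + 30 + 31 + 31 = 184 days.
September 1–16, 2006: 16 days.
Total: 1 + 184 + 16 = 201 days.
201 mod 7 = 5, so 5 days after Monday is Saturday.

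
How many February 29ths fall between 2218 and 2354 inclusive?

33

Years divisible by 4: 2220, 2224, …, 2352 — 34 in all.
Of these, 2300 is divisible by 100 but not 400, so not leap.
Leap years: 34 − 1 = 33.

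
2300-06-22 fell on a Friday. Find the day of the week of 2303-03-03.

Tuesday

June 22, 2300 → June 22, 2301: 365 days.
June 22, 2301 → June 22, 2302: 365 days.
June 2302: 30 − 22 = 8 days remain.
Then July (31), August (31), September (30), October (31), November (30), December (31), January (31), February 2303 (28): 31 + 31 + 30 + 31 + 30 + 31 + 31 + 28 = 243 days.
March 1–3, 2303: 3 days.
Residual: 254 days.
Total: 984 days.
984 mod 7 = 4, so 4 days after Friday is Tuesday.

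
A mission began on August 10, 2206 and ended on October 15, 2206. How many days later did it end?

66

August 2206: 31 − 10 = 21 days remain.
Then September (30): 30 days.
October 1–15, 2206: 15 days.
Total: 21 + 30 + 15 = 66 days.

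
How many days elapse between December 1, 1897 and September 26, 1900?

1029

Day-of-year of December 1, 1897: 335.
Day-of-year of September 26, 1900: 269.
1897 has 365 days, so 365 − 335 = 30 days remain in 1897.
Full years: 1898: 365; 1899: 365. Sum = 730.
Total: 30 + 730 + 269 = 1029 days.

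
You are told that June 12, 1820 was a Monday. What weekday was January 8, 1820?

Count forward from the earlier date (January 8, 1820) to the later (June 12, 1820):
January 1820: 31 − 8 = 23 days remain.
Then February 1820 (29), March (31), April (30), May (31): 29 + 31 + 30 + 31 = 121 days.
June 1–12, 1820: 12 days.
Total: 23 + 121 + 12 = 156 days.
156 mod 7 = 2, so 2 days before Monday is Saturday.

Saturday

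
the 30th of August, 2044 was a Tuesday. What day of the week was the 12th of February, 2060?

Day-of-year of August 30, 2044: 243.
Day-of-year of February 12, 2060: 43.
2044 has 366 days, so 366 − 243 = 123 days remain in 2044.
Full years 2045–2059: 12 common + 3 leap = 12×365 + 3×366 = 5478 days.
Total: 123 + 5478 + 43 = 5644 days.
5644 mod 7 = 2, so 2 days after Tuesday is Thursday.

Thursday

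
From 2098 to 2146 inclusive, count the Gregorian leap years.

11

Years divisible by 4 in [2098, 2146]: 2100, 2104, 2108, 2112, 2116, 2120, 2124, 2128, 2132, 2136, 2140, 2144.
Of these, 2100 is divisible by 100 but not 400, so not leap.
Leap years: 12 − 1 = 11.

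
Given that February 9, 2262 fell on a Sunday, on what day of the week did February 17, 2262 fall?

Within February 2262: 17 − 9 = 8 days.
8 mod 7 = 1, so 1 day after Sunday is Monday.

Monday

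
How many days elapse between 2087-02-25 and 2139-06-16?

Day-of-year of February 25, 2087: 56.
Day-of-year of June 16, 2139: 167.
2087 has 365 days, so 365 − 56 = 309 days remain in 2087.
Full years 2088–2138: 39 common + 12 leap = 39×365 + 12×366 = 18627 days.
Total: 309 + 18627 + 167 = 19103 days.

19103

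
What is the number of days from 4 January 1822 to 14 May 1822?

130

January 1822: 31 − 4 = 27 days remain.
Then February 1822 (28), March (31), April (30): 28 + 31 + 30 = 89 days.
May 1–14, 1822: 14 days.
Total: 27 + 89 + 14 = 130 days.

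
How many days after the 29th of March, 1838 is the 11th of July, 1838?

104

March 1838: 31 − 29 = 2 days remain.
Then April (30), May (31), June (30): 30 + 31 + 30 = 91 days.
July 1–11, 1838: 11 days.
Total: 2 + 91 + 11 = 104 days.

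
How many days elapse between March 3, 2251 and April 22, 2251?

50

March 2251: 31 − 3 = 28 days remain.
April 1–22, 2251: 22 days.
Total: 28 + 22 = 50 days.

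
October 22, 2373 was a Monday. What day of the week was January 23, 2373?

Count forward from the earlier date (January 23, 2373) to the later (October 22, 2373):
January 2373: 31 − 23 = 8 days remain.
Then February 2373 (28), March (31), April (30), May (31), June (30), July (31), August (31), September (30): 28 + 31 + 30 + 31 + 30 + 31 + 31 + 30 = 242 days.
October 1–22, 2373: 22 days.
Total: 8 + 242 + 22 = 272 days.
272 mod 7 = 6, so 6 days before Monday is Tuesday.

Tuesday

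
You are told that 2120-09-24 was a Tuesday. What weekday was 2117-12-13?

Count forward from the earlier date (December 13, 2117) to the later (September 24, 2120):
Day-of-year of December 13, 2117: 347.
Day-of-year of September 24, 2120: 268.
2117 has 365 days, so 365 − 347 = 18 days remain in 2117.
Full years: 2118: 365; 2119: 365. Sum = 730.
Total: 18 + 730 + 268 = 1016 days.
1016 mod 7 = 1, so 1 day before Tuesday is Monday.

Monday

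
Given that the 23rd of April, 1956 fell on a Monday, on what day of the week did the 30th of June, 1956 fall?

Saturday

April 1956: 30 − 23 = 7 days remain.
Then May (31): 31 days.
June 1–30, 1956: 30 days.
Total: 7 + 31 + 30 = 68 days.
68 mod 7 = 5, so 5 days after Monday is Saturday.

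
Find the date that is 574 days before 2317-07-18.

2315-12-22

Count 574 days before July 18, 2317:
December 2315: 31 − 22 = 9 days remain.
Then 18 full months totalling 547 days.
July 1–18, 2317: 18 days.
Total: 9 + 547 + 18 = 574 days.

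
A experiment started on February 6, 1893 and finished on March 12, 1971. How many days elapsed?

From February 6, 1893 to February 6, 1971: 78 years, of which 18 contain a Feb 29 — 60×365 + 18×366 = 28488 days.
(1900 is not a leap year (divisible by 100 but not 400).)
February 1971: 28 − 6 = 22 days remain (1971 is not a leap year, so February has 28 days).
March 1–12, 1971: 12 days.
Residual: 34 days.
Total: 28522 days.

28522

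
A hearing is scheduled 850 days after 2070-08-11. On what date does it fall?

2072-12-08

Count 850 days after August 11, 2070:
Day-of-year of August 11, 2070: 223.
Day-of-year of December 8, 2072: 343.
2070 has 365 days, so 365 − 223 = 142 days remain in 2070.
Full years: 2071: 365. Sum = 365.
Total: 142 + 365 + 343 = 850 days.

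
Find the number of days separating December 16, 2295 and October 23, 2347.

Day-of-year of December 16, 2295: 350.
Day-of-year of October 23, 2347: 296.
2295 has 365 days, so 365 − 350 = 15 days remain in 2295.
Full years 2296–2346: 39 common + 12 leap = 39×365 + 12×366 = 18627 days.
Total: 15 + 18627 + 296 = 18938 days.

18938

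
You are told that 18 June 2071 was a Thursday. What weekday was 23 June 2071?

Within June 2071: 23 − 18 = 5 days.
5 mod 7 = 5, so 5 days after Thursday is Tuesday.

Tuesday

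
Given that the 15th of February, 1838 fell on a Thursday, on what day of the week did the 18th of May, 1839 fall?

Saturday

Day-of-year of February 15, 1838: 46.
Day-of-year of May 18, 1839: 138.
1838 has 365 days, so 365 − 46 = 319 days remain in 1838.
Total: 319 + 138 = 457 days.
457 mod 7 = 2, so 2 days after Thursday is Saturday.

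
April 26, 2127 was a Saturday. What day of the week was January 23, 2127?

Count forward from the earlier date (January 23, 2127) to the later (April 26, 2127):
January 2127: 31 − 23 = 8 days remain.
Then February 2127 (28), March (31): 28 + 31 = 59 days.
April 1–26, 2127: 26 days.
Total: 8 + 59 + 26 = 93 days.
93 mod 7 = 2, so 2 days before Saturday is Thursday.

Thursday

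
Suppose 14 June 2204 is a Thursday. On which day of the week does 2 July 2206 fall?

Wednesday

June 14, 2204 → June 14, 2205: 365 days.
June 14, 2205 → June 14, 2206: 365 days.
June 2206: 30 − 14 = 16 days remain.
July 1–2, 2206: 2 days.
Residual: 18 days.
Total: 748 days.
748 mod 7 = 6, so 6 days after Thursday is Wednesday.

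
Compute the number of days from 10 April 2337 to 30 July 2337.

111

April 2337: 30 − 10 = 20 days remain.
Then May (31), June (30): 31 + 30 = 61 days.
July 1–30, 2337: 30 days.
Total: 20 + 61 + 30 = 111 days.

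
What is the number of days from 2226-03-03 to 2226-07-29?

148

March 2226: 31 − 3 = 28 days remain.
Then April (30), May (31), June (30): 30 + 31 + 30 = 91 days.
July 1–29, 2226: 29 days.
Total: 28 + 91 + 29 = 148 days.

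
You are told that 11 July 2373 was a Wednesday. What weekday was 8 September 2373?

Saturday

July 2373: 31 − 11 = 20 days remain.
Then August (31): 31 days.
September 1–8, 2373: 8 days.
Total: 20 + 31 + 8 = 59 days.
59 mod 7 = 3, so 3 days after Wednesday is Saturday.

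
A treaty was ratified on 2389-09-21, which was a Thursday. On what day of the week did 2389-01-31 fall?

Count forward from the earlier date (January 31, 2389) to the later (September 21, 2389):
January 2389: 31 − 31 = 0 days remain.
Then February 2389 (28), March (31), April (30), May (31), June (30), July (31), August (31): 28 + 31 + 30 + 31 + 30 + 31 + 31 = 212 days.
September 1–21, 2389: 21 days.
Total: 0 + 212 + 21 = 233 days.
233 mod 7 = 2, so 2 days before Thursday is Tuesday.

Tuesday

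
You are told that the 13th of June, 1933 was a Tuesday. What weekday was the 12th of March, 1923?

Count forward from the earlier date (March 12, 1923) to the later (June 13, 1933):
Day-of-year of March 12, 1923: 71.
Day-of-year of June 13, 1933: 164.
1923 has 365 days, so 365 − 71 = 294 days remain in 1923.
Full years 1924–1932: 6 common + 3 leap = 6×365 + 3×366 = 3288 days.
Total: 294 + 3288 + 164 = 3746 days.
3746 mod 7 = 1, so 1 day before Tuesday is Monday.

Monday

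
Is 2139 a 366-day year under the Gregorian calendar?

No

2139 is not a leap year.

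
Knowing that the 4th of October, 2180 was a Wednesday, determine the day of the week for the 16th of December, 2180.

October 2180: 31 − 4 = 27 days remain.
Then November (30): 30 days.
December 1–16, 2180: 16 days.
Total: 27 + 30 + 16 = 73 days.
73 mod 7 = 3, so 3 days after Wednesday is Saturday.

Saturday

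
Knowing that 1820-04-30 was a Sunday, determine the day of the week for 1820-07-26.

April 1820: 30 − 30 = 0 days remain.
Then May (31), June (30): 31 + 30 = 61 days.
July 1–26, 1820: 26 days.
Total: 0 + 61 + 26 = 87 days.
87 mod 7 = 3, so 3 days after Sunday is Wednesday.

Wednesday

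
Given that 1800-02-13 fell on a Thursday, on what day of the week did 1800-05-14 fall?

February 1800: 28 − 13 = 15 days remain (1800 is not a leap year (divisible by 100 but not 400), so February has 28 days).
Then March (31), April (30): 31 + 30 = 61 days.
May 1–14, 1800: 14 days.
Total: 15 + 61 + 14 = 90 days.
90 mod 7 = 6, so 6 days after Thursday is Wednesday.

Wednesday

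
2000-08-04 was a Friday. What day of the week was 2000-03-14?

Count forward from the earlier date (March 14, 2000) to the later (August 4, 2000):
March 2000: 31 − 14 = 17 days remain.
Then April (30), May (31), June (30), July (31): 30 + 31 + 30 + 31 = 122 days.
August 1–4, 2000: 4 days.
Total: 17 + 122 + 4 = 143 days.
143 mod 7 = 3, so 3 days before Friday is Tuesday.

Tuesday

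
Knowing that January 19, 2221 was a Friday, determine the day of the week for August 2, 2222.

Friday

January 19, 2221 → January 19, 2222: 365 days.
January 2222: 31 − 19 = 12 days remain.
Then February 2222 (28), March (31), April (30), May (31), June (30), July (31): 28 + 31 + 30 + 31 + 30 + 31 = 181 days.
August 1–2, 2222: 2 days.
Residual: 195 days.
Total: 560 days.
560 is a multiple of 7, so August 2, 2222 falls on the same weekday: Friday.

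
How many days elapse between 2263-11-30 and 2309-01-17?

From November 30, 2263 to November 30, 2308: 45 years, of which 11 contain a Feb 29 — 34×365 + 11×366 = 16436 days.
(2300 is not a leap year (divisible by 100 but not 400).)
November 2308: 30 − 30 = 0 days remain.
Then December (31): 31 days.
January 1–17, 2309: 17 days.
Residual: 48 days.
Total: 16484 days.

16484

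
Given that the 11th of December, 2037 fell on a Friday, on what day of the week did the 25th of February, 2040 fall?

Saturday

December 11, 2037 → December 11, 2038: 365 days.
December 11, 2038 → December 11, 2039: 365 days.
December 2039: 31 − 11 = 20 days remain.
Then January (31): 31 days.
February 1–25, 2040: 25 days (2040 is a leap year).
Residual: 76 days.
Total: 806 days.
806 mod 7 = 1, so 1 day after Friday is Saturday.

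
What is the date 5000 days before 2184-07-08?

2170-10-30

Count 5000 days before July 8, 2184:
Day-of-year of October 30, 2170: 303.
Day-of-year of July 8, 2184: 190.
2170 has 365 days, so 365 − 303 = 62 days remain in 2170.
Full years 2171–2183: 10 common + 3 leap = 10×365 + 3×366 = 4748 days.
Total: 62 + 4748 + 190 = 5000 days.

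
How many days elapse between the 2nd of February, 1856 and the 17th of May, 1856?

105

February 1856: 29 − 2 = 27 days remain (1856 is a leap year, so February has 29 days).
Then March (31), April (30): 31 + 30 = 61 days.
May 1–17, 1856: 17 days.
Total: 27 + 61 + 17 = 105 days.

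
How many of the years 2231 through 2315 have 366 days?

20

Years divisible by 4: 2232, 2236, …, 2312 — 21 in all.
Of these, 2300 is divisible by 100 but not 400, so not leap.
Leap years: 21 − 1 = 20.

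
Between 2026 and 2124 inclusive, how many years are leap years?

24

Years divisible by 4: 2028, 2032, …, 2124 — 25 in all.
Of these, 2100 is divisible by 100 but not 400, so not leap.
Leap years: 25 − 1 = 24.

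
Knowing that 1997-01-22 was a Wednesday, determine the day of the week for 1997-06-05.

January 1997: 31 − 22 = 9 days remain.
Then February 1997 (28), March (31), April (30), May (31): 28 + 31 + 30 + 31 = 120 days.
June 1–5, 1997: 5 days.
Total: 9 + 120 + 5 = 134 days.
134 mod 7 = 1, so 1 day after Wednesday is Thursday.

Thursday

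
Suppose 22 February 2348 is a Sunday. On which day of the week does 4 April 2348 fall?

February 2348: 29 − 22 = 7 days remain (2348 is a leap year, so February has 29 days).
Then March (31): 31 days.
April 1–4, 2348: 4 days.
Total: 7 + 31 + 4 = 42 days.
42 is a multiple of 7, so 4 April 2348 falls on the same weekday: Sunday.

Sunday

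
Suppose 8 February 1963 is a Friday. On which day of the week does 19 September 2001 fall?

Day-of-year of February 8, 1963: 39.
Day-of-year of September 19, 2001: 262.
1963 has 365 days, so 365 − 39 = 326 days remain in 1963.
Full years 1964–2000: 27 common + 10 leap = 27×365 + 10×366 = 13515 days.
Total: 326 + 13515 + 262 = 14103 days.
14103 mod 7 = 5, so 5 days after Friday is Wednesday.

Wednesday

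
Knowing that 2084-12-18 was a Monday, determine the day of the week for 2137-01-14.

Day-of-year of December 18, 2084: 353.
Day-of-year of January 14, 2137: 14.
2084 has 366 days, so 366 − 353 = 13 days remain in 2084.
Full years 2085–2136: 40 common + 12 leap = 40×365 + 12×366 = 18992 days.
Total: 13 + 18992 + 14 = 19019 days.
19019 is a multiple of 7, so 2137-01-14 falls on the same weekday: Monday.

Monday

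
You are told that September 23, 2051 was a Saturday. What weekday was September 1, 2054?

Tuesday

September 23, 2051 → September 23, 2052: 366 days (2052 is a leap year).
September 23, 2052 → September 23, 2053: 365 days.
September 2053: 30 − 23 = 7 days remain.
Then 11 full months totalling 335 days.
September 1, 2054: 1 day.
Residual: 343 days.
Total: 1074 days.
1074 mod 7 = 3, so 3 days after Saturday is Tuesday.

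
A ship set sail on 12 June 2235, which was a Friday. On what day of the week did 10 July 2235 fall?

Friday

June 2235: 30 − 12 = 18 days remain.
July 1–10, 2235: 10 days.
Total: 18 + 10 = 28 days.
28 is a multiple of 7, so 10 July 2235 falls on the same weekday: Friday.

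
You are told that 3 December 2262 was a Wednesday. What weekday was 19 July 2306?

Thursday

From December 3, 2262 to December 3, 2305: 43 years, of which 10 contain a Feb 29 — 33×365 + 10×366 = 15705 days.
(2300 is not a leap year (divisible by 100 but not 400).)
December 2305: 31 − 3 = 28 days remain.
Then January (31), February 2306 (28), March (31), April (30), May (31), June (30): 31 + 28 + 31 + 30 + 31 + 30 = 181 days.
July 1–19, 2306: 19 days.
Residual: 228 days.
Total: 15933 days.
15933 mod 7 = 1, so 1 day after Wednesday is Thursday.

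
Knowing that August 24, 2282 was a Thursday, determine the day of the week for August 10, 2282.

Thursday

Count forward from the earlier date (August 10, 2282) to the later (August 24, 2282):
Within August 2282: 24 − 10 = 14 days.
14 is a multiple of 7, so August 10, 2282 falls on the same weekday: Thursday.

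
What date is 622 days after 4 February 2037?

19 October 2038

Count 622 days after February 4, 2037:
February 2037: 28 − 4 = 24 days remain (2037 is not a leap year, so February has 28 days).
Then 19 full months totalling 579 days.
October 1–19, 2038: 19 days.
Total: 24 + 579 + 19 = 622 days.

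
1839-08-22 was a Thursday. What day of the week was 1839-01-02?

Count forward from the earlier date (January 2, 1839) to the later (August 22, 1839):
January 1839: 31 − 2 = 29 days remain.
Then February 1839 (28), March (31), April (30), May (31), June (30), July (31): 28 + 31 + 30 + 31 + 30 + 31 = 181 days.
August 1–22, 1839: 22 days.
Total: 29 + 181 + 22 = 232 days.
232 mod 7 = 1, so 1 day before Thursday is Wednesday.

Wednesday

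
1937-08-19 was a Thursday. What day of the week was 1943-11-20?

Saturday

Day-of-year of August 19, 1937: 231.
Day-of-year of November 20, 1943: 324.
1937 has 365 days, so 365 − 231 = 134 days remain in 1937.
Full years: 1938: 365; 1939: 365; 1940: 366; 1941: 365; 1942: 365. Sum = 1826.
Total: 134 + 1826 + 324 = 2284 days.
2284 mod 7 = 2, so 2 days after Thursday is Saturday.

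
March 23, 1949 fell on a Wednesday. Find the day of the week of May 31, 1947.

Count forward from the earlier date (May 31, 1947) to the later (March 23, 1949):
Day-of-year of May 31, 1947: 151.
Day-of-year of March 23, 1949: 82.
1947 has 365 days, so 365 − 151 = 214 days remain in 1947.
Full years: 1948: 366. Sum = 366.
Total: 214 + 366 + 82 = 662 days.
662 mod 7 = 4, so 4 days before Wednesday is Saturday.

Saturday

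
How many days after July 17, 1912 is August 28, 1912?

42

July 1912: 31 − 17 = 14 days remain.
August 1–28, 1912: 28 days.
Total: 14 + 28 = 42 days.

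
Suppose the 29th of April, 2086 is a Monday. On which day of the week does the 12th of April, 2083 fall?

Count forward from the earlier date (April 12, 2083) to the later (April 29, 2086):
April 12, 2083 → April 12, 2084: 366 days (2084 is a leap year).
April 12, 2084 → April 12, 2085: 365 days.
April 12, 2085 → April 12, 2086: 365 days.
Within April 2086: 29 − 12 = 17 days.
Total: 1113 days.
1113 is a multiple of 7, so the 12th of April, 2083 falls on the same weekday: Monday.

Monday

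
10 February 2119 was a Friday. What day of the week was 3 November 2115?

Sunday

Count forward from the earlier date (November 3, 2115) to the later (February 10, 2119):
November 3, 2115 → November 3, 2116: 366 days (2116 is a leap year).
November 3, 2116 → November 3, 2117: 365 days.
November 3, 2117 → November 3, 2118: 365 days.
November 2118: 30 − 3 = 27 days remain.
Then December (31), January (31): 31 + 31 = 62 days.
February 1–10, 2119: 10 days (2119 is not a leap year).
Residual: 99 days.
Total: 1195 days.
1195 mod 7 = 5, so 5 days before Friday is Sunday.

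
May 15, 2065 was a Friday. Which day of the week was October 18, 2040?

Thursday

Count forward from the earlier date (October 18, 2040) to the later (May 15, 2065):
From October 18, 2040 to October 18, 2064: 24 years, of which 6 contain a Feb 29 — 18×365 + 6×366 = 8766 days.
October 2064: 31 − 18 = 13 days remain.
Then November (30), December (31), January (31), February 2065 (28), March (31), April (30): 30 + 31 + 31 + 28 + 31 + 30 = 181 days.
May 1–15, 2065: 15 days.
Residual: 209 days.
Total: 8975 days.
8975 mod 7 = 1, so 1 day before Friday is Thursday.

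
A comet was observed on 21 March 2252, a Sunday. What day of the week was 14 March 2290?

Friday

Day-of-year of March 21, 2252: 81.
Day-of-year of March 14, 2290: 73.
2252 has 366 days, so 366 − 81 = 285 days remain in 2252.
Full years 2253–2289: 28 common + 9 leap = 28×365 + 9×366 = 13514 days.
Total: 285 + 13514 + 73 = 13872 days.
13872 mod 7 = 5, so 5 days after Sunday is Friday.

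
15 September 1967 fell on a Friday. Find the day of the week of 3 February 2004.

From September 15, 1967 to September 15, 2003: 36 years, of which 9 contain a Feb 29 — 27×365 + 9×366 = 13149 days.
(2000 is a leap year (divisible by 400).)
September 2003: 30 − 15 = 15 days remain.
Then October (31), November (30), December (31), January (31): 31 + 30 + 31 + 31 = 123 days.
February 1–3, 2004: 3 days (2004 is a leap year).
Residual: 141 days.
Total: 13290 days.
13290 mod 7 = 4, so 4 days after Friday is Tuesday.

Tuesday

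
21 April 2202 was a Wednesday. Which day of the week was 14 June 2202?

April 2202: 30 − 21 = 9 days remain.
Then May (31): 31 days.
June 1–14, 2202: 14 days.
Total: 9 + 31 + 14 = 54 days.
54 mod 7 = 5, so 5 days after Wednesday is Monday.

Monday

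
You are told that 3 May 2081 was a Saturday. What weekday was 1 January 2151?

Friday

Day-of-year of May 3, 2081: 123.
Day-of-year of January 1, 2151: 1.
2081 has 365 days, so 365 − 123 = 242 days remain in 2081.
Full years 2082–2150: 53 common + 16 leap = 53×365 + 16×366 = 25201 days.
Total: 242 + 25201 + 1 = 25444 days.
25444 mod 7 = 6, so 6 days after Saturday is Friday.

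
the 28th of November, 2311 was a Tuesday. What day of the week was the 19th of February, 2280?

Count forward from the earlier date (February 19, 2280) to the later (November 28, 2311):
From February 19, 2280 to February 19, 2311: 31 years, of which 7 contain a Feb 29 — 24×365 + 7×366 = 11322 days.
(2300 is not a leap year (divisible by 100 but not 400).)
February 2311: 28 − 19 = 9 days remain (2311 is not a leap year, so February has 28 days).
Then March (31), April (30), May (31), June (30), July (31), August (31), September (30), October (31): 31 + 30 + 31 + 30 + 31 + 31 + 30 + 31 = 245 days.
November 1–28, 2311: 28 days.
Residual: 282 days.
Total: 11604 days.
11604 mod 7 = 5, so 5 days before Tuesday is Thursday.

Thursday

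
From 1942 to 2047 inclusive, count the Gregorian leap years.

26

Years divisible by 4: 1944, 1948, …, 2044 — 26 in all.
2000 is divisible by 400, so still leap.
No century exceptions apply. Count: 26.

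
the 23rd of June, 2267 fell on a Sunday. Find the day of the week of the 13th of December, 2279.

Saturday

From June 23, 2267 to June 23, 2279: 12 years, of which 3 contain a Feb 29 — 9×365 + 3×366 = 4383 days.
June 2279: 30 − 23 = 7 days remain.
Then July (31), August (31), September (30), October (31), November (30): 31 + 31 + 30 + 31 + 30 = 153 days.
December 1–13, 2279: 13 days.
Residual: 173 days.
Total: 4556 days.
4556 mod 7 = 6, so 6 days after Sunday is Saturday.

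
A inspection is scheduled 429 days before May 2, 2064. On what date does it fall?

February 28, 2063

Count 429 days before May 2, 2064:
February 2063: 28 − 28 = 0 days remain (2063 is not a leap year, so February has 28 days).
Then 14 full months totalling 427 days.
May 1–2, 2064: 2 days.
Total: 0 + 427 + 2 = 429 days.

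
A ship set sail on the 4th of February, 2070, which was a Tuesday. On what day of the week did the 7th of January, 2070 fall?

Tuesday

Count forward from the earlier date (January 7, 2070) to the later (February 4, 2070):
January 2070: 31 − 7 = 24 days remain.
February 1–4, 2070: 4 days (2070 is not a leap year).
Total: 24 + 4 = 28 days.
28 is a multiple of 7, so the 7th of January, 2070 falls on the same weekday: Tuesday.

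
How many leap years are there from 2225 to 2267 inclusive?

10

Years divisible by 4 in [2225, 2267]: 2228, 2232, 2236, 2240, 2244, 2248, 2252, 2256, 2260, 2264.
No century exceptions apply. Count: 10.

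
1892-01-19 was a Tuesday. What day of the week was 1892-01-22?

Within January 1892: 22 − 19 = 3 days.
3 mod 7 = 3, so 3 days after Tuesday is Friday.

Friday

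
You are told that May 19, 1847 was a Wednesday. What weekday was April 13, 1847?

Count forward from the earlier date (April 13, 1847) to the later (May 19, 1847):
April 1847: 30 − 13 = 17 days remain.
May 1–19, 1847: 19 days.
Total: 17 + 19 = 36 days.
36 mod 7 = 1, so 1 day before Wednesday is Tuesday.

Tuesday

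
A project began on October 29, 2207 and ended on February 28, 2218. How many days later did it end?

3775

From October 29, 2207 to October 29, 2217: 10 years, of which 3 contain a Feb 29 — 7×365 + 3×366 = 3653 days.
October 2217: 31 − 29 = 2 days remain.
Then November (30), December (31), January (31): 30 + 31 + 31 = 92 days.
February 1–28, 2218: 28 days (2218 is not a leap year).
Residual: 122 days.
Total: 3775 days.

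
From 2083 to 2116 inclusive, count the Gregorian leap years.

Years divisible by 4 in [2083, 2116]: 2084, 2088, 2092, 2096, 2100, 2104, 2108, 2112, 2116.
Of these, 2100 is divisible by 100 but not 400, so not leap.
Leap years: 9 − 1 = 8.

8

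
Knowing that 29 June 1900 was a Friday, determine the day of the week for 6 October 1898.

Thursday

Count forward from the earlier date (October 6, 1898) to the later (June 29, 1900):
October 6, 1898 → October 6, 1899: 365 days.
October 1899: 31 − 6 = 25 days remain.
Then November (30), December (31), January (31), February 1900 (28), March (31), April (30), May (31): 30 + 31 + 31 + 28 + 31 + 30 + 31 = 212 days.
June 1–29, 1900: 29 days.
Residual: 266 days.
Total: 631 days.
631 mod 7 = 1, so 1 day before Friday is Thursday.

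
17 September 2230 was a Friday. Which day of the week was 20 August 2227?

Monday

Count forward from the earlier date (August 20, 2227) to the later (September 17, 2230):
August 20, 2227 → August 20, 2228: 366 days (2228 is a leap year).
August 20, 2228 → August 20, 2229: 365 days.
August 20, 2229 → August 20, 2230: 365 days.
August 2230: 31 − 20 = 11 days remain.
September 1–17, 2230: 17 days.
Residual: 28 days.
Total: 1124 days.
1124 mod 7 = 4, so 4 days before Friday is Monday.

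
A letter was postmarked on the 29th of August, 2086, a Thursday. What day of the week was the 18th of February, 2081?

Tuesday

Count forward from the earlier date (February 18, 2081) to the later (August 29, 2086):
Day-of-year of February 18, 2081: 49.
Day-of-year of August 29, 2086: 241.
2081 has 365 days, so 365 − 49 = 316 days remain in 2081.
Full years: 2082: 365; 2083: 365; 2084: 366; 2085: 365. Sum = 1461.
Total: 316 + 1461 + 241 = 2018 days.
2018 mod 7 = 2, so 2 days before Thursday is Tuesday.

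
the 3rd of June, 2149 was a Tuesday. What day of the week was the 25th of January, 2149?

Saturday

Count forward from the earlier date (January 25, 2149) to the later (June 3, 2149):
January 2149: 31 − 25 = 6 days remain.
Then February 2149 (28), March (31), April (30), May (31): 28 + 31 + 30 + 31 = 120 days.
June 1–3, 2149: 3 days.
Total: 6 + 120 + 3 = 129 days.
129 mod 7 = 3, so 3 days before Tuesday is Saturday.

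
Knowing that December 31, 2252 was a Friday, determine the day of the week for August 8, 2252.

Count forward from the earlier date (August 8, 2252) to the later (December 31, 2252):
August 2252: 31 − 8 = 23 days remain.
Then September (30), October (31), November (30): 30 + 31 + 30 = 91 days.
December 1–31, 2252: 31 days.
Total: 23 + 91 + 31 = 145 days.
145 mod 7 = 5, so 5 days before Friday is Sunday.

Sunday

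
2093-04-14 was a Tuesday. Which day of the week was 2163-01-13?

Day-of-year of April 14, 2093: 104.
Day-of-year of January 13, 2163: 13.
2093 has 365 days, so 365 − 104 = 261 days remain in 2093.
Full years 2094–2162: 53 common + 16 leap = 53×365 + 16×366 = 25201 days.
Total: 261 + 25201 + 13 = 25475 days.
25475 mod 7 = 2, so 2 days after Tuesday is Thursday.

Thursday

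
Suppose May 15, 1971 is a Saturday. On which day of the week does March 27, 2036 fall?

Thursday

From May 15, 1971 to May 15, 2035: 64 years, of which 16 contain a Feb 29 — 48×365 + 16×366 = 23376 days.
(2000 is a leap year (divisible by 400).)
May 2035: 31 − 15 = 16 days remain.
Then 9 full months totalling 274 days.
March 1–27, 2036: 27 days.
Residual: 317 days.
Total: 23693 days.
23693 mod 7 = 5, so 5 days after Saturday is Thursday.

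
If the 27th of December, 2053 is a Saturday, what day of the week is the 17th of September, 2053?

Count forward from the earlier date (September 17, 2053) to the later (December 27, 2053):
September 2053: 30 − 17 = 13 days remain.
Then October (31), November (30): 31 + 30 = 61 days.
December 1–27, 2053: 27 days.
Total: 13 + 61 + 27 = 101 days.
101 mod 7 = 3, so 3 days before Saturday is Wednesday.

Wednesday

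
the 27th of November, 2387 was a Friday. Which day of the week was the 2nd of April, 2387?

Thursday

Count forward from the earlier date (April 2, 2387) to the later (November 27, 2387):
April 2387: 30 − 2 = 28 days remain.
Then May (31), June (30), July (31), August (31), September (30), October (31): 31 + 30 + 31 + 31 + 30 + 31 = 184 days.
November 1–27, 2387: 27 days.
Total: 28 + 184 + 27 = 239 days.
239 mod 7 = 1, so 1 day before Friday is Thursday.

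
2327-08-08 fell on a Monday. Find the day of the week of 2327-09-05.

August 2327: 31 − 8 = 23 days remain.
September 1–5, 2327: 5 days.
Total: 23 + 5 = 28 days.
28 is a multiple of 7, so 2327-09-05 falls on the same weekday: Monday.

Monday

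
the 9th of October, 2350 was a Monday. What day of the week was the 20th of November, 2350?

Monday

October 2350: 31 − 9 = 22 days remain.
November 1–20, 2350: 20 days.
Total: 22 + 20 = 42 days.
42 is a multiple of 7, so the 20th of November, 2350 falls on the same weekday: Monday.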